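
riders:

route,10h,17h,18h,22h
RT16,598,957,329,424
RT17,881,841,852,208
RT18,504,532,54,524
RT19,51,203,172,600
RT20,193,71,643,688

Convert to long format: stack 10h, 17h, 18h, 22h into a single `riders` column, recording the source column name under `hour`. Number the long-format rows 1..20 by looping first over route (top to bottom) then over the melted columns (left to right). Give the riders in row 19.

643

20 rows total (5 × 4). Row 19: index ⌊(19-1)/4⌋ = 4 into route → RT20; (19-1) mod 4 = 2 into the melted columns → 18h.
So row 19 is (RT20, 18h, 643); riders = 643.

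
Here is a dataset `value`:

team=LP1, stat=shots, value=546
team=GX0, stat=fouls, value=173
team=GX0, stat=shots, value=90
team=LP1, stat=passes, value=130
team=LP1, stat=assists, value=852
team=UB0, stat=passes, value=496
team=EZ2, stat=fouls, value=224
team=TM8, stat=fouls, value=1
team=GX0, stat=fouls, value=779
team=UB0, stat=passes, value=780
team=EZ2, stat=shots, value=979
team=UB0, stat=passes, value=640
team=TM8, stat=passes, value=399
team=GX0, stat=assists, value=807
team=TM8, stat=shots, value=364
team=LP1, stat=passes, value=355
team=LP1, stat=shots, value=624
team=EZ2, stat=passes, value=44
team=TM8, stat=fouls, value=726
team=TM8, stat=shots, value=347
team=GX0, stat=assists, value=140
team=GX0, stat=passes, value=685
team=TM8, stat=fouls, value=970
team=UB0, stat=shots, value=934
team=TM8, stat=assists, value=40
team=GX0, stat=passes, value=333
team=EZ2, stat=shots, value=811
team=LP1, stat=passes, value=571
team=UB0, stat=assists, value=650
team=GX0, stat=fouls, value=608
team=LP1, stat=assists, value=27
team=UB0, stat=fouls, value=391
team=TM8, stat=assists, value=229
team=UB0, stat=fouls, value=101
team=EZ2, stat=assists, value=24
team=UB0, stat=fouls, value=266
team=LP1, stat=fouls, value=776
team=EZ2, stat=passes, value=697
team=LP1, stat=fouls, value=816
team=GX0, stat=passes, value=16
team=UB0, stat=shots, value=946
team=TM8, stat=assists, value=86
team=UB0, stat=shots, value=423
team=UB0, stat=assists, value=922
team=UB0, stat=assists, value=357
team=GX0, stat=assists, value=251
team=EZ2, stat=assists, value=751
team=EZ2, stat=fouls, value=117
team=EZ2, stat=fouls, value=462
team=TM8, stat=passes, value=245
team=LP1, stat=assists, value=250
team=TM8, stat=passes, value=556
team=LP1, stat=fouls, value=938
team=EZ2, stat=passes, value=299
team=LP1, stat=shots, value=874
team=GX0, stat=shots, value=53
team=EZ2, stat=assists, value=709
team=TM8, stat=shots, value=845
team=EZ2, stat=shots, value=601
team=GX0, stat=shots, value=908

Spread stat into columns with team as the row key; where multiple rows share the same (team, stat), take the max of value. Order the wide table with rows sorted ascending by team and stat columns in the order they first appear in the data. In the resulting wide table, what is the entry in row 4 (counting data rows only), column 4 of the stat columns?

229

With rows sorted ascending by team, row 4 is team=TM8. stat columns in first-appearance order: shots, fouls, passes, assists; column 4 is assists.
Long rows with team=TM8, stat=assists: max(40, 229, 86) = 229.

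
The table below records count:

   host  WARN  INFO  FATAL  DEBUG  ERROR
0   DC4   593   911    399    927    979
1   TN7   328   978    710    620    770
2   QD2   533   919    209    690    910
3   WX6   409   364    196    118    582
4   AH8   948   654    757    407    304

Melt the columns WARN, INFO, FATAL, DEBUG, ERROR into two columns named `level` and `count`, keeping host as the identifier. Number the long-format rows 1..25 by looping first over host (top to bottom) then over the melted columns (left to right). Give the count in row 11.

25 rows total (5 × 5). Row 11: index ⌊(11-1)/5⌋ = 2 into host → QD2; (11-1) mod 5 = 0 into the melted columns → WARN.
So row 11 is (QD2, WARN, 533); count = 533.

533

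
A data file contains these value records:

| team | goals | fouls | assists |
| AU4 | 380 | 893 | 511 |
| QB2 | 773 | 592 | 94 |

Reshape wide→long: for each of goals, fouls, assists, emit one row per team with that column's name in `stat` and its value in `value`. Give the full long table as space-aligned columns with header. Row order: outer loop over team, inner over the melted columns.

team  stat     value
AU4   goals    380  
AU4   fouls    893  
AU4   assists  511  
QB2   goals    773  
QB2   fouls    592  
QB2   assists  94   

Each (team, column) pair becomes one row: 2 × 3 = 6 rows.
For example, (AU4, goals) → value=380.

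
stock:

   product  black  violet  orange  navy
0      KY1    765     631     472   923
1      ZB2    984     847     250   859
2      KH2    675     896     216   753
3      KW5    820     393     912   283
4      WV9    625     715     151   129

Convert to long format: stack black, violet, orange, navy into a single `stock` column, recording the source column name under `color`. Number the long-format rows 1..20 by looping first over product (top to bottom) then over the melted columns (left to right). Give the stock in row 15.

912

20 rows total (5 × 4). Row 15: index ⌊(15-1)/4⌋ = 3 into product → KW5; (15-1) mod 4 = 2 into the melted columns → orange.
So row 15 is (KW5, orange, 912); stock = 912.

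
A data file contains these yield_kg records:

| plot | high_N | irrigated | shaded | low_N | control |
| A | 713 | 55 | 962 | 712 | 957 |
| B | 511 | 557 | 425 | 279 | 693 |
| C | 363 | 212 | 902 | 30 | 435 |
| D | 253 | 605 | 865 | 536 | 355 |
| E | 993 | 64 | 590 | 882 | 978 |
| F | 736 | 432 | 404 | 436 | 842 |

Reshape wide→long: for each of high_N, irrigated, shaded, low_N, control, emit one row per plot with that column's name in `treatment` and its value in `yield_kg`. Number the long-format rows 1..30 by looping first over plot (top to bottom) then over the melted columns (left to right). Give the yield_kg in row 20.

355

30 rows total (6 × 5). Row 20: index ⌊(20-1)/5⌋ = 3 into plot → D; (20-1) mod 5 = 4 into the melted columns → control.
So row 20 is (D, control, 355); yield_kg = 355.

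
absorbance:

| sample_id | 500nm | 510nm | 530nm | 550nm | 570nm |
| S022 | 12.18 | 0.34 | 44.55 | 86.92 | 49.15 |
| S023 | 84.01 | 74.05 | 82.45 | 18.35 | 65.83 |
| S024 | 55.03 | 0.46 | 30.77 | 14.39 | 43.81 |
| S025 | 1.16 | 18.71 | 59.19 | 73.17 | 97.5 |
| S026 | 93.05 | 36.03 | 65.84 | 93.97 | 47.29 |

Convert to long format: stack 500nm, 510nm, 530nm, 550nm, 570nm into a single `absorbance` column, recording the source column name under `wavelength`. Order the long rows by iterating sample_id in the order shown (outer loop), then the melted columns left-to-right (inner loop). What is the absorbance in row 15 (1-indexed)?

25 rows total (5 × 5). Row 15: index ⌊(15-1)/5⌋ = 2 into sample_id → S024; (15-1) mod 5 = 4 into the melted columns → 570nm.
So row 15 is (S024, 570nm, 43.81); absorbance = 43.81.

43.81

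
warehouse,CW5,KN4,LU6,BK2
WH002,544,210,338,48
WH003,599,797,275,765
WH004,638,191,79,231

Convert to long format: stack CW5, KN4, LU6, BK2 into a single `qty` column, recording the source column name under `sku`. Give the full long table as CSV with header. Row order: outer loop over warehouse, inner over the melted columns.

Each (warehouse, column) pair becomes one row: 3 × 4 = 12 rows.
For example, (WH002, CW5) → qty=544.

warehouse,sku,qty
WH002,CW5,544
WH002,KN4,210
WH002,LU6,338
WH002,BK2,48
WH003,CW5,599
WH003,KN4,797
WH003,LU6,275
WH003,BK2,765
WH004,CW5,638
WH004,KN4,191
WH004,LU6,79
WH004,BK2,231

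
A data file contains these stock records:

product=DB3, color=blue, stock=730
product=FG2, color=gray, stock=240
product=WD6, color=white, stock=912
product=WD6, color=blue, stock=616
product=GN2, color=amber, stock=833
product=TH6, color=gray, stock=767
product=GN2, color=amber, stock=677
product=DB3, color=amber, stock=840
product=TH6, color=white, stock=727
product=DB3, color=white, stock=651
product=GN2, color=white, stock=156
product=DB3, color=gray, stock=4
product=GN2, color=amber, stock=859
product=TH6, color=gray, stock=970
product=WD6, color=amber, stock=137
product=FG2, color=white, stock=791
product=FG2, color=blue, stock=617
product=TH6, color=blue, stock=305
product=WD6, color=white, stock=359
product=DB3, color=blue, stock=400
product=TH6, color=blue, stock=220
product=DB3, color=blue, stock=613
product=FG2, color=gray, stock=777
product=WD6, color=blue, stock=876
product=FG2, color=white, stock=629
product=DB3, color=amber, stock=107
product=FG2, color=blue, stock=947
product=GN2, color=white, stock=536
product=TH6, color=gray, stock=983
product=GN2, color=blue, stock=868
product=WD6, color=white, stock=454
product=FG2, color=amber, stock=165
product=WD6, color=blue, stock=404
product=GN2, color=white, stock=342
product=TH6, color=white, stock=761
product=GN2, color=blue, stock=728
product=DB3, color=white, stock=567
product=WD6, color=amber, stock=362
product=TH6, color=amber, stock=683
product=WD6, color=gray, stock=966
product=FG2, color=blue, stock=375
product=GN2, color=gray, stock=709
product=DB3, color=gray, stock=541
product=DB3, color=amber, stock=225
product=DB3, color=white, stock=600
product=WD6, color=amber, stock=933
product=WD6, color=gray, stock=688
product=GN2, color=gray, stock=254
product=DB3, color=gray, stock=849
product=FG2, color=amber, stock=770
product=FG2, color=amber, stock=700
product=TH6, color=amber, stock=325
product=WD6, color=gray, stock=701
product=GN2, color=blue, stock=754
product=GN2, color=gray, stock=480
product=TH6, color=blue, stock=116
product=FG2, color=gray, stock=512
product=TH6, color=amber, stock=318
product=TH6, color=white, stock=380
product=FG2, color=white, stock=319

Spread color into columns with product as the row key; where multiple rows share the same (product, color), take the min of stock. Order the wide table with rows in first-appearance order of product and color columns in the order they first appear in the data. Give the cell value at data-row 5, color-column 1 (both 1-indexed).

116

With rows in first-appearance order of product, row 5 is product=TH6. color columns in first-appearance order: blue, gray, white, amber; column 1 is blue.
Long rows with product=TH6, color=blue: min(305, 220, 116) = 116.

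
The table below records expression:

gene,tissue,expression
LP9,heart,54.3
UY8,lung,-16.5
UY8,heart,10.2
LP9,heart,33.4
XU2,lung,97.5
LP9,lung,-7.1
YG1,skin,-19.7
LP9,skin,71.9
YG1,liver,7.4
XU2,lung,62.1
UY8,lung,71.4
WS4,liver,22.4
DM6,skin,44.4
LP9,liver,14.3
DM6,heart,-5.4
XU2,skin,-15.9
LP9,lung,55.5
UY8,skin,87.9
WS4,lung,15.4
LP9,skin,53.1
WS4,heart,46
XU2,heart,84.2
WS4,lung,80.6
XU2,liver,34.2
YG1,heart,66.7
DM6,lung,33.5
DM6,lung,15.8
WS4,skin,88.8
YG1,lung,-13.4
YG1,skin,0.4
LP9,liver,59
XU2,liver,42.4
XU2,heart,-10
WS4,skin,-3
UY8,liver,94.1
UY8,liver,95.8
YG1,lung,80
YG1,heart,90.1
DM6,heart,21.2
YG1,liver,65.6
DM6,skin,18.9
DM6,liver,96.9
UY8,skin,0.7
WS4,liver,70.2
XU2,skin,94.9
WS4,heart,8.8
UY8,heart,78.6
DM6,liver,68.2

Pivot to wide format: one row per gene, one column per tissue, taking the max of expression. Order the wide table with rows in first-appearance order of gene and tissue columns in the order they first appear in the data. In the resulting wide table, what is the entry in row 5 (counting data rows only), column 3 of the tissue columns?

88.8

With rows in first-appearance order of gene, row 5 is gene=WS4. tissue columns in first-appearance order: heart, lung, skin, liver; column 3 is skin.
Long rows with gene=WS4, tissue=skin: max(88.8, -3) = 88.8.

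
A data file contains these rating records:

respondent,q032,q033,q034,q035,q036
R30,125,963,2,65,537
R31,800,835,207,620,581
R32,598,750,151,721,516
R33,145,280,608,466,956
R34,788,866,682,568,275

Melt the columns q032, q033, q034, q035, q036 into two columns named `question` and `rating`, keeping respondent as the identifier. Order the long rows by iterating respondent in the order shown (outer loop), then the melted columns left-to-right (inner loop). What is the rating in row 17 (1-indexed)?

25 rows total (5 × 5). Row 17: index ⌊(17-1)/5⌋ = 3 into respondent → R33; (17-1) mod 5 = 1 into the melted columns → q033.
So row 17 is (R33, q033, 280); rating = 280.

280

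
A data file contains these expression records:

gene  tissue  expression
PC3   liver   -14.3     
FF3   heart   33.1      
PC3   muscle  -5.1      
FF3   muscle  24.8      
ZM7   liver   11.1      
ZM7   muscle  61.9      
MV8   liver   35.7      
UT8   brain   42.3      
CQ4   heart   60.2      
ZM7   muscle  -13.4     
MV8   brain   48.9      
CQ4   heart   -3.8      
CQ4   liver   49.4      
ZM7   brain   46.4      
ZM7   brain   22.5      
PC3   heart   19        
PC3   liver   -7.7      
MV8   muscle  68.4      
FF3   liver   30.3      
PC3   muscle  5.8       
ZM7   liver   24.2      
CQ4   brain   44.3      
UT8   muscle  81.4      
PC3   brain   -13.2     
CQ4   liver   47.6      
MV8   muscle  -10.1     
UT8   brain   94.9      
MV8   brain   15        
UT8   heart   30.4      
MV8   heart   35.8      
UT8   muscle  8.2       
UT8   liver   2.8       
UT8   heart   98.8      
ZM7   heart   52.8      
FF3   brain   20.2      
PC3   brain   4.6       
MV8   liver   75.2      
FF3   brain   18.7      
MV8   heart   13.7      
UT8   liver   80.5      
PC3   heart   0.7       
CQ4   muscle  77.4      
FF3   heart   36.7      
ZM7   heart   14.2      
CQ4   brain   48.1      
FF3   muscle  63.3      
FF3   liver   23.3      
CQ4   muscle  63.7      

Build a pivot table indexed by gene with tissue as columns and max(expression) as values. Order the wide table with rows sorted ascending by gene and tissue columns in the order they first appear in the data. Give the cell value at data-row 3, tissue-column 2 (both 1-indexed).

35.8

With rows sorted ascending by gene, row 3 is gene=MV8. tissue columns in first-appearance order: liver, heart, muscle, brain; column 2 is heart.
Long rows with gene=MV8, tissue=heart: max(35.8, 13.7) = 35.8.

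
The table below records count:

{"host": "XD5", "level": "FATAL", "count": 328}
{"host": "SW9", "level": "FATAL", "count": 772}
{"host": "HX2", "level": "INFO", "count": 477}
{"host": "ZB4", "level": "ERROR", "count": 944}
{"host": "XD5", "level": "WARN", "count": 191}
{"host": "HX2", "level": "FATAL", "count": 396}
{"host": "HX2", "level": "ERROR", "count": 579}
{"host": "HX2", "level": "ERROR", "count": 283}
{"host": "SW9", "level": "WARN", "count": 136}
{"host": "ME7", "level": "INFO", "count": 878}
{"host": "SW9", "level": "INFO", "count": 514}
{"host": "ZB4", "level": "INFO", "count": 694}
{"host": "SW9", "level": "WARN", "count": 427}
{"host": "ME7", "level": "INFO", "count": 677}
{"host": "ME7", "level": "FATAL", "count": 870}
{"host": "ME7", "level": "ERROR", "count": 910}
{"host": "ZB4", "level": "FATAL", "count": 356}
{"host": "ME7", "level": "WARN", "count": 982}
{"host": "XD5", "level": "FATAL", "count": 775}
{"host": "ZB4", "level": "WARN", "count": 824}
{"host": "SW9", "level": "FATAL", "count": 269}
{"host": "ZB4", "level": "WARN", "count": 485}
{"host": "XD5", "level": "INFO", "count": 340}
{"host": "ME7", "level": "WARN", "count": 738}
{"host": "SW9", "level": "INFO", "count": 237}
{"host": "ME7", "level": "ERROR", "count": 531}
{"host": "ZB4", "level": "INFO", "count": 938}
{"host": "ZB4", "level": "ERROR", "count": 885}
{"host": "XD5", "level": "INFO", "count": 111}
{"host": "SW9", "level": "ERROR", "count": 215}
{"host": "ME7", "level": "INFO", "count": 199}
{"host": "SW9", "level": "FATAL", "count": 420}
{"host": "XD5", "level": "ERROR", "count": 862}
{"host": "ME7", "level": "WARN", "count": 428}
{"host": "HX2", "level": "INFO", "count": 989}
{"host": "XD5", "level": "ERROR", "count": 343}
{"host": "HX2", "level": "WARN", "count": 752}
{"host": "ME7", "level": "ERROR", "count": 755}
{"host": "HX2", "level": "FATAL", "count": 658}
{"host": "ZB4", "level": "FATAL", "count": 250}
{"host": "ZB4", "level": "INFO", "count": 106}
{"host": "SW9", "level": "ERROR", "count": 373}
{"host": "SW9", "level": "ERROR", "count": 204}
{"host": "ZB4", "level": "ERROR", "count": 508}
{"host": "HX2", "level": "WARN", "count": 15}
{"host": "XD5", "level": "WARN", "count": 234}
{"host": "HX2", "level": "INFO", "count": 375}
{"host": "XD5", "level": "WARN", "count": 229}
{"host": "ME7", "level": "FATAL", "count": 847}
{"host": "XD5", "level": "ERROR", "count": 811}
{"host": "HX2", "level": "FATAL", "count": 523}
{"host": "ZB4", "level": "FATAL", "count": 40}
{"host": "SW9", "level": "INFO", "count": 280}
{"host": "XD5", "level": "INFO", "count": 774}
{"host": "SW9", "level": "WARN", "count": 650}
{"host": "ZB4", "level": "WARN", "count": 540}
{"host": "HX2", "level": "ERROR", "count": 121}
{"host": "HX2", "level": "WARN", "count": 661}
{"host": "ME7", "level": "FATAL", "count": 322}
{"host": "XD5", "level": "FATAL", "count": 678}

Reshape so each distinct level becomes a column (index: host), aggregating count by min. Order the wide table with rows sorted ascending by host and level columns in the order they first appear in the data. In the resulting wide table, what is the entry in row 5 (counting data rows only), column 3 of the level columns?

With rows sorted ascending by host, row 5 is host=ZB4. level columns in first-appearance order: FATAL, INFO, ERROR, WARN; column 3 is ERROR.
Long rows with host=ZB4, level=ERROR: min(944, 885, 508) = 508.

508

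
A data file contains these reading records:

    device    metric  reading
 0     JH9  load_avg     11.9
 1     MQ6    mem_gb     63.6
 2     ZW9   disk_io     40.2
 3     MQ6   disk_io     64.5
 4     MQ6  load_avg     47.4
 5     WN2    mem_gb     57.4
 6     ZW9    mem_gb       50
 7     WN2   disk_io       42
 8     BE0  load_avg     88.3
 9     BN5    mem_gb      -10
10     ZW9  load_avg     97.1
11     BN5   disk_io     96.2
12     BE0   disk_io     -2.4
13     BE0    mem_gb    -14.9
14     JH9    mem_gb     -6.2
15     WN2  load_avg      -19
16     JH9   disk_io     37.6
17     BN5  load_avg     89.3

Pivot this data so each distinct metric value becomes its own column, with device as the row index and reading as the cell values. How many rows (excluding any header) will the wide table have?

6 distinct device values → 6 rows.

6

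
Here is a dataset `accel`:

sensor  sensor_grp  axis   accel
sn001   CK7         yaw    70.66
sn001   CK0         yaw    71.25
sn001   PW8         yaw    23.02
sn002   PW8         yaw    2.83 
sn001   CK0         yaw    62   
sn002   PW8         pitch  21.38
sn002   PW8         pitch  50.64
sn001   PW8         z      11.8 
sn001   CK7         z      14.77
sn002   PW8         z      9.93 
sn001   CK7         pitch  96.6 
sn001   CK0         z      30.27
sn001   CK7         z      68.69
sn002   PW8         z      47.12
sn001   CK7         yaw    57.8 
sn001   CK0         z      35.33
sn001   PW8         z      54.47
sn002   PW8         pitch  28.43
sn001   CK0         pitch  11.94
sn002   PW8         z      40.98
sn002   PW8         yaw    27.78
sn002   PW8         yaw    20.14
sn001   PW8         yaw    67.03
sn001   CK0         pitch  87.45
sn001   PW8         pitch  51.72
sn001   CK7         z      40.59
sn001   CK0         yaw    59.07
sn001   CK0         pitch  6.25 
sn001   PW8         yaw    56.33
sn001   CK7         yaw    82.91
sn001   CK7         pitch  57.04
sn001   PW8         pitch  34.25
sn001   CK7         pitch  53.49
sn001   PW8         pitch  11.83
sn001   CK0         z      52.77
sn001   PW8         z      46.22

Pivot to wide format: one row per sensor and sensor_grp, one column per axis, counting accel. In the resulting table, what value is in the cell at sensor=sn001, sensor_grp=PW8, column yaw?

Rows with sensor=sn001, sensor_grp=PW8 and axis=yaw: accel values are 23.02, 67.03, 56.33.
3 rows match — count = 3.

3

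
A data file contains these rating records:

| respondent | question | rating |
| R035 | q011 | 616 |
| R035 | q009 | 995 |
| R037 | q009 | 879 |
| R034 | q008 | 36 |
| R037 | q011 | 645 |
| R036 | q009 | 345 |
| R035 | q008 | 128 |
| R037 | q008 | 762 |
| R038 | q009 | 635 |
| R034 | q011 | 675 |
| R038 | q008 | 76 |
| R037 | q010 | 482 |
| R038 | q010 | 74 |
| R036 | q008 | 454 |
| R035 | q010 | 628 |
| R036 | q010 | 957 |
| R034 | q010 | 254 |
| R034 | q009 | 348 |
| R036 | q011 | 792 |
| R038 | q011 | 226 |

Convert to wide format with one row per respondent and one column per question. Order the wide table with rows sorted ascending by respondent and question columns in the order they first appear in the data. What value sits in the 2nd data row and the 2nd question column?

With rows sorted ascending by respondent, row 2 is respondent=R035. question columns in first-appearance order: q011, q009, q008, q010; column 2 is q009.
Long rows with respondent=R035, question=q009: rating = 995.

995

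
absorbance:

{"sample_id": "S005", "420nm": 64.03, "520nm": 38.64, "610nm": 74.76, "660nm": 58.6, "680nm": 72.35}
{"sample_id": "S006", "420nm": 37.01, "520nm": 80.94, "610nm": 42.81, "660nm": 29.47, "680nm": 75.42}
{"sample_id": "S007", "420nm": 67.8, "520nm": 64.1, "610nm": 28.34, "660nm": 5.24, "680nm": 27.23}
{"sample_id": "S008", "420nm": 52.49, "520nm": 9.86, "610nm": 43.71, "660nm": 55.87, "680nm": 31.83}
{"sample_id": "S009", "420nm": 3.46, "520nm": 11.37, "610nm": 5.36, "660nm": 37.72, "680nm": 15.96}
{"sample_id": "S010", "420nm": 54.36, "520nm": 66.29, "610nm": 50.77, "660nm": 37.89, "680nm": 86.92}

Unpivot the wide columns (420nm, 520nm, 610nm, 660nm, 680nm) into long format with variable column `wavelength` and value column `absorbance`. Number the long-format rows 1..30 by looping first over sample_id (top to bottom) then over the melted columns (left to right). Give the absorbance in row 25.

15.96

30 rows total (6 × 5). Row 25: index ⌊(25-1)/5⌋ = 4 into sample_id → S009; (25-1) mod 5 = 4 into the melted columns → 680nm.
So row 25 is (S009, 680nm, 15.96); absorbance = 15.96.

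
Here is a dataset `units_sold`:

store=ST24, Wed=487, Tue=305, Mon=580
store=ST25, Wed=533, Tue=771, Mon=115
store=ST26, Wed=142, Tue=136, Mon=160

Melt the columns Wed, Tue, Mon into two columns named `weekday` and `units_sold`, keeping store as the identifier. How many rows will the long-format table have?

3 store values × 3 melted columns = 9 rows.

9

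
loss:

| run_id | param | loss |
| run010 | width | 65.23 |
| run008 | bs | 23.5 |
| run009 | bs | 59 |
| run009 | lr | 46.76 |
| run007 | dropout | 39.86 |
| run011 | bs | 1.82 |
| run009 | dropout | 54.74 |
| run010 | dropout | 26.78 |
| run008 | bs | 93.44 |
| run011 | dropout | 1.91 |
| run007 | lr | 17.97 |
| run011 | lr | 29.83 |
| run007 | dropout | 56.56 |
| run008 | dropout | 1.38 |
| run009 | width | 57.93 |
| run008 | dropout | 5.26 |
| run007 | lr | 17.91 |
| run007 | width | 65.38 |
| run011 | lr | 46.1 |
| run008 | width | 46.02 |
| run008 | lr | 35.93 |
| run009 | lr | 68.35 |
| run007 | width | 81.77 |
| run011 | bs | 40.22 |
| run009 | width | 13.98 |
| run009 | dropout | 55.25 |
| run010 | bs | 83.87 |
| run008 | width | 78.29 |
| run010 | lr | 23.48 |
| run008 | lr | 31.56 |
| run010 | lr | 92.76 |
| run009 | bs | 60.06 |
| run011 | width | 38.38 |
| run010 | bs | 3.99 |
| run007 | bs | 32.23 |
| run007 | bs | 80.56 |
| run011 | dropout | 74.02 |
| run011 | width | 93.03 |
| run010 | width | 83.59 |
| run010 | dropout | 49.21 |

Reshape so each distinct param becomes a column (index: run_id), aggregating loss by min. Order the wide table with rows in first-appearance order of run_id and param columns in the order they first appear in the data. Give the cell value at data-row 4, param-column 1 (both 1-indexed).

With rows in first-appearance order of run_id, row 4 is run_id=run007. param columns in first-appearance order: width, bs, lr, dropout; column 1 is width.
Long rows with run_id=run007, param=width: min(65.38, 81.77) = 65.38.

65.38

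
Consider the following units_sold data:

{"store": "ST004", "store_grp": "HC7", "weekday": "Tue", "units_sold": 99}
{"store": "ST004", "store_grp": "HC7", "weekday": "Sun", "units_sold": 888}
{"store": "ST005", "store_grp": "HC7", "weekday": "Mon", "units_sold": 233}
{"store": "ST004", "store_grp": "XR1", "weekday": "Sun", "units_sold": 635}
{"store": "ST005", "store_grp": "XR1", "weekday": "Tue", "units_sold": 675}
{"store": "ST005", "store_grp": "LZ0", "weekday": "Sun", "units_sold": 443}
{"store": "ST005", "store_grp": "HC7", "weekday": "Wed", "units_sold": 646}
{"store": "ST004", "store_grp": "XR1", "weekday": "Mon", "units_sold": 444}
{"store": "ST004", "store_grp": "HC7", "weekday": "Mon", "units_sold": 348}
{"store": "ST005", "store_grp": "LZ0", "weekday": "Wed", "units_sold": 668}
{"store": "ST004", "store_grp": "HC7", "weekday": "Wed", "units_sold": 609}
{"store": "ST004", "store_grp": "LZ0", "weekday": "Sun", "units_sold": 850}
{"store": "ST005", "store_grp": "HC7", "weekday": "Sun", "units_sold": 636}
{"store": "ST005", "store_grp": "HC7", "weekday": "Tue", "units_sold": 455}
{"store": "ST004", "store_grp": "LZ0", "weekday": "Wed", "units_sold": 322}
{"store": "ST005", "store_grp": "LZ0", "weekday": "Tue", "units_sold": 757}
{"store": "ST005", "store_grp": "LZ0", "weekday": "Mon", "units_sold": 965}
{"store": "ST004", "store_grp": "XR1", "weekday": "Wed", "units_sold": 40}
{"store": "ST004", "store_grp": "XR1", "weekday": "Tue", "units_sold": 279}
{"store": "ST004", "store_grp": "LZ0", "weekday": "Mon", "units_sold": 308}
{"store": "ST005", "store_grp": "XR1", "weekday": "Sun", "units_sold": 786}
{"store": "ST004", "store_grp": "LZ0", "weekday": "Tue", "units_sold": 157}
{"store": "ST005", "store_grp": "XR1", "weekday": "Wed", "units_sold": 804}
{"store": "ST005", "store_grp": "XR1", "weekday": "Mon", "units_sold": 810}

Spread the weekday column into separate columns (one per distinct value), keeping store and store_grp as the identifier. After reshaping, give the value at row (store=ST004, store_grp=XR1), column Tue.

Wide layout: rows indexed by store and store_grp, columns are the 4 distinct weekday values (Tue, Sun, Mon, Wed).
Cell (store=ST004, store_grp=XR1, weekday=Tue) draws from the long row where store=ST004, store_grp=XR1 and weekday=Tue, which has units_sold=279.

279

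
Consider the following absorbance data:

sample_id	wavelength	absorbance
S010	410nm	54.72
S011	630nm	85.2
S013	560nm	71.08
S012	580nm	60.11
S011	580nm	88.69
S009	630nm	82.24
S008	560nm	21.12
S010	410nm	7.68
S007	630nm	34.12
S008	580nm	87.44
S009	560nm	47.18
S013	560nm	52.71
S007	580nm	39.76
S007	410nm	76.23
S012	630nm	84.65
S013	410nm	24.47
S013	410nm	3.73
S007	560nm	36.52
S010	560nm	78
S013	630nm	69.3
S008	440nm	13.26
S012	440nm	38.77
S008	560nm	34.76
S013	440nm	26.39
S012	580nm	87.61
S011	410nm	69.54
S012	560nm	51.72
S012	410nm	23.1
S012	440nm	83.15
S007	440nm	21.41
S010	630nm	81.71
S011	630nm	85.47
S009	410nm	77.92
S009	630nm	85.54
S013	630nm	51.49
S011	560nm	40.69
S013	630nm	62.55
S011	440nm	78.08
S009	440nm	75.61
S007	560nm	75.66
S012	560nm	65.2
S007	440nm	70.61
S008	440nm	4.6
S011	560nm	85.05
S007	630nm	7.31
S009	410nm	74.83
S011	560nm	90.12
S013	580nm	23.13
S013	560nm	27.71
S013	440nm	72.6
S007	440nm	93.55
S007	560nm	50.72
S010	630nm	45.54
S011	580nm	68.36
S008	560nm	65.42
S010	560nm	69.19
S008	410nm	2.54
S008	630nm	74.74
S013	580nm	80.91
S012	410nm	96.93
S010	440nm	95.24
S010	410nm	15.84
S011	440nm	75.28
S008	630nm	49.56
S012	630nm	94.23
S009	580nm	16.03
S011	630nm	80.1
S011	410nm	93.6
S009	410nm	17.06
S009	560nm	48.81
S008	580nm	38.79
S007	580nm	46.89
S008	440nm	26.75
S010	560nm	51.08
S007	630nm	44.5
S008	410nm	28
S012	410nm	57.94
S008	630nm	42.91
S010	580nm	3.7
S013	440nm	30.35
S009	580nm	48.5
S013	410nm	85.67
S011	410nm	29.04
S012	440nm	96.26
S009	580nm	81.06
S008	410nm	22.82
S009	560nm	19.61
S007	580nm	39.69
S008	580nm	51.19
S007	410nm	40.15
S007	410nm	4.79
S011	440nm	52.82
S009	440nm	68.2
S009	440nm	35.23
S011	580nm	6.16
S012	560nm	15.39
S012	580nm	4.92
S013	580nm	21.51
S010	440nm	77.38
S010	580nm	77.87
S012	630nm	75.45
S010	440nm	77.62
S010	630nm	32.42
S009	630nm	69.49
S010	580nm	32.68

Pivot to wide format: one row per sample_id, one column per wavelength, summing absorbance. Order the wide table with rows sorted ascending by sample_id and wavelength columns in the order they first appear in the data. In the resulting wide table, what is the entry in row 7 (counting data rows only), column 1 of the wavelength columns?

With rows sorted ascending by sample_id, row 7 is sample_id=S013. wavelength columns in first-appearance order: 410nm, 630nm, 560nm, 580nm, 440nm; column 1 is 410nm.
Long rows with sample_id=S013, wavelength=410nm: 24.47 + 3.73 + 85.67 = 113.87.

113.87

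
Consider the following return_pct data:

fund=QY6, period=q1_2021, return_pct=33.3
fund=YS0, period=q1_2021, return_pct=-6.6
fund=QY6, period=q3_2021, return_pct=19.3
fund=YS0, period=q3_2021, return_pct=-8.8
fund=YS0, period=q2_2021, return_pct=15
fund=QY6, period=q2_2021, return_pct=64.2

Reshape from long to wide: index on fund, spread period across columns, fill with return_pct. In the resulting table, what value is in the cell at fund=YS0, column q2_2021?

Wide layout: rows indexed by fund, columns are the 3 distinct period values (q1_2021, q3_2021, q2_2021).
Cell (fund=YS0, period=q2_2021) draws from the long row where fund=YS0 and period=q2_2021, which has return_pct=15.

15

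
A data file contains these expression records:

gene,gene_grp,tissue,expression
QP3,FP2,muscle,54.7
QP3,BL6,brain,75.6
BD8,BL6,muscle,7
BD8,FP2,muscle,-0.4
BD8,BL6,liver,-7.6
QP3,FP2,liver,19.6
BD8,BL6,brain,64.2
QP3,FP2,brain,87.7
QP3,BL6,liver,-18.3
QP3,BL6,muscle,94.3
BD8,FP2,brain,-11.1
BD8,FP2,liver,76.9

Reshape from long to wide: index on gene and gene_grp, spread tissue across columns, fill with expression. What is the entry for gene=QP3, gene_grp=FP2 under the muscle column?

54.7

Wide layout: rows indexed by gene and gene_grp, columns are the 3 distinct tissue values (muscle, brain, liver).
Cell (gene=QP3, gene_grp=FP2, tissue=muscle) draws from the long row where gene=QP3, gene_grp=FP2 and tissue=muscle, which has expression=54.7.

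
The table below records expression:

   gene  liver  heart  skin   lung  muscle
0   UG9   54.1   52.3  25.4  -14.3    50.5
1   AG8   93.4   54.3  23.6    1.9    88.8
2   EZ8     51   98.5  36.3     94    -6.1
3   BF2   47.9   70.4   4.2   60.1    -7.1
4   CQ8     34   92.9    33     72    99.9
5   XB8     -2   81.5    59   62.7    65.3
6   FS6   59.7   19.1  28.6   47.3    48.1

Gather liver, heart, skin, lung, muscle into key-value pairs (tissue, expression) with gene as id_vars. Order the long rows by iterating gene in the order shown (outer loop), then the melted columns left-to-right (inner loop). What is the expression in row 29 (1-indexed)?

62.7

35 rows total (7 × 5). Row 29: index ⌊(29-1)/5⌋ = 5 into gene → XB8; (29-1) mod 5 = 3 into the melted columns → lung.
So row 29 is (XB8, lung, 62.7); expression = 62.7.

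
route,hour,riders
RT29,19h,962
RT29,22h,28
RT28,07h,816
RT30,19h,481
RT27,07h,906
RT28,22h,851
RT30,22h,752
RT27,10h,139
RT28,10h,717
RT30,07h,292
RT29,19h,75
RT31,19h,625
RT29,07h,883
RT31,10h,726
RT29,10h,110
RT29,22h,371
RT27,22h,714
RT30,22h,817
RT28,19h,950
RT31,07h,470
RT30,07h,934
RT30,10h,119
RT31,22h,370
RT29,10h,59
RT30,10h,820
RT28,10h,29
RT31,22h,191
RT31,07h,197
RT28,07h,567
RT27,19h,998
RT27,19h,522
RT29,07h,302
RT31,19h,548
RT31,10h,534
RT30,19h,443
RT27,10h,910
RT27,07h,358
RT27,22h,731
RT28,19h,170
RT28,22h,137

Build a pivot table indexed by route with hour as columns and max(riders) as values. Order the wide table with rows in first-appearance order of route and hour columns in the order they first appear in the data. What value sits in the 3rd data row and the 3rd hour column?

934

With rows in first-appearance order of route, row 3 is route=RT30. hour columns in first-appearance order: 19h, 22h, 07h, 10h; column 3 is 07h.
Long rows with route=RT30, hour=07h: max(292, 934) = 934.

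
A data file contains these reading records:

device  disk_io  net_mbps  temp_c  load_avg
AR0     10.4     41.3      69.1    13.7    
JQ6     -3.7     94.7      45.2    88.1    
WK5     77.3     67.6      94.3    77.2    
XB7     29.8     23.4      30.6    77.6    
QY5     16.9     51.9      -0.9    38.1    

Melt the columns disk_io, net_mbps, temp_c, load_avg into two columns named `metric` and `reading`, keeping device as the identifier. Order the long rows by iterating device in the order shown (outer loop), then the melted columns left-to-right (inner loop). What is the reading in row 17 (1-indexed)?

16.9

20 rows total (5 × 4). Row 17: index ⌊(17-1)/4⌋ = 4 into device → QY5; (17-1) mod 4 = 0 into the melted columns → disk_io.
So row 17 is (QY5, disk_io, 16.9); reading = 16.9.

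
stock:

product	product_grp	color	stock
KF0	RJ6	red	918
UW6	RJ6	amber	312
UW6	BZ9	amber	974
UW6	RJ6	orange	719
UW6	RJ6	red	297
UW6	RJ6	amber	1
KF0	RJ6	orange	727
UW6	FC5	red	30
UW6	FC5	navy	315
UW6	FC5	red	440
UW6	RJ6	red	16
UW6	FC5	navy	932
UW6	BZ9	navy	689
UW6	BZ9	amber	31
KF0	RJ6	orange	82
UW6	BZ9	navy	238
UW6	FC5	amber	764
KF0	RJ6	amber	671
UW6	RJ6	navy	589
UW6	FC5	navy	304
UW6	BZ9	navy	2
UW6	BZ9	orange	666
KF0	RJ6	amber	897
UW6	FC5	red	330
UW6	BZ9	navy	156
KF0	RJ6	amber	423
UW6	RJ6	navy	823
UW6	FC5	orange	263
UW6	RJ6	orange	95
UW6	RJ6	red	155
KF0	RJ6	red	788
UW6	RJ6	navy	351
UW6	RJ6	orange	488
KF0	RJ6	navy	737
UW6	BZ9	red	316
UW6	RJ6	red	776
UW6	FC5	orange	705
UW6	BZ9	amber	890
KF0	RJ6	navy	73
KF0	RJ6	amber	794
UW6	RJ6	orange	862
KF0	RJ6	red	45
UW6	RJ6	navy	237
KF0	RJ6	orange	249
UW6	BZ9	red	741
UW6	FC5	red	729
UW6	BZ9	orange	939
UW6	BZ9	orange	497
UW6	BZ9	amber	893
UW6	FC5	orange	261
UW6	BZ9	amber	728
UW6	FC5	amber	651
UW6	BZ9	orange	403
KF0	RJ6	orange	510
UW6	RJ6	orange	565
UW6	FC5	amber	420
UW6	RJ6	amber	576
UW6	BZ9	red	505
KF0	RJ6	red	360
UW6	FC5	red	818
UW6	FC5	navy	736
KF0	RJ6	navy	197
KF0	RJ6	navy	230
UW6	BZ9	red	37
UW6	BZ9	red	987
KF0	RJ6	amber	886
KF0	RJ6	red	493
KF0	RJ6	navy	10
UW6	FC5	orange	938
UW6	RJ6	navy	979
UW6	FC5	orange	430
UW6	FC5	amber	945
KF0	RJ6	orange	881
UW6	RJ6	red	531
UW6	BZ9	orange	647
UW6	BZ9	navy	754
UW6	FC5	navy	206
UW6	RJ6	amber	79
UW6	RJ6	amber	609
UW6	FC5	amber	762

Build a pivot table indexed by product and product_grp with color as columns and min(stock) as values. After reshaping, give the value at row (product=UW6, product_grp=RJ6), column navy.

Rows with product=UW6, product_grp=RJ6 and color=navy: stock values are 589, 823, 351, 237, 979.
min(589, 823, 351, 237, 979) = 237.

237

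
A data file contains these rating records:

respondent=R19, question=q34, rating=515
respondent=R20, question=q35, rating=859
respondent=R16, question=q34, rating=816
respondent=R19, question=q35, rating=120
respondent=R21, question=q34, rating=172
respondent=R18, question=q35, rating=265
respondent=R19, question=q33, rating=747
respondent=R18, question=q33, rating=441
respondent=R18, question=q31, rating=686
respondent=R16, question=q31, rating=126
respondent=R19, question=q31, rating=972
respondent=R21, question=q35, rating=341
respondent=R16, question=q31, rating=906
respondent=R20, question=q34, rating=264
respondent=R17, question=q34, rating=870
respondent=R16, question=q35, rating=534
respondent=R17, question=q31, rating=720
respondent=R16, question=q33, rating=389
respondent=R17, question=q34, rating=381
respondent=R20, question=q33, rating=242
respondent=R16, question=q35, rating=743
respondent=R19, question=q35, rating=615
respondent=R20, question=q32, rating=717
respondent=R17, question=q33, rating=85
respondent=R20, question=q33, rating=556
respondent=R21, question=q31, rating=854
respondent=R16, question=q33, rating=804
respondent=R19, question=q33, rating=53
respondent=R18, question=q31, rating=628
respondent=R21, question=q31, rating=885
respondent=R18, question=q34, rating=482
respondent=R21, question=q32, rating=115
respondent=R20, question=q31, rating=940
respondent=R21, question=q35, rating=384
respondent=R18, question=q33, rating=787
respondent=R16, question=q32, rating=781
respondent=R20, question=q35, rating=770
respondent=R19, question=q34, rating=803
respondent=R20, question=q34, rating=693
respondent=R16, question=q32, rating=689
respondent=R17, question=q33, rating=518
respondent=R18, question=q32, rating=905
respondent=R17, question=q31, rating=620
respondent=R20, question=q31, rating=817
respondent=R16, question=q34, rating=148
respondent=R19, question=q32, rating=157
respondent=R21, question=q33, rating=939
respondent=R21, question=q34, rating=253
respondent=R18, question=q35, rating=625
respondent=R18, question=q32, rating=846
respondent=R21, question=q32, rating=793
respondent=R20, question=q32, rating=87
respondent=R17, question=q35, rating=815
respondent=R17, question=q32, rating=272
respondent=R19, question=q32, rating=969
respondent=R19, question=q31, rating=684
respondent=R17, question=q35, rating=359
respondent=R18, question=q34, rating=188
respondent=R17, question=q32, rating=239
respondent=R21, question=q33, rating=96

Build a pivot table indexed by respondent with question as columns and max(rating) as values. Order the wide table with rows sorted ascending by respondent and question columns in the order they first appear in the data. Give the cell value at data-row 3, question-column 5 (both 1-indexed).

With rows sorted ascending by respondent, row 3 is respondent=R18. question columns in first-appearance order: q34, q35, q33, q31, q32; column 5 is q32.
Long rows with respondent=R18, question=q32: max(905, 846) = 905.

905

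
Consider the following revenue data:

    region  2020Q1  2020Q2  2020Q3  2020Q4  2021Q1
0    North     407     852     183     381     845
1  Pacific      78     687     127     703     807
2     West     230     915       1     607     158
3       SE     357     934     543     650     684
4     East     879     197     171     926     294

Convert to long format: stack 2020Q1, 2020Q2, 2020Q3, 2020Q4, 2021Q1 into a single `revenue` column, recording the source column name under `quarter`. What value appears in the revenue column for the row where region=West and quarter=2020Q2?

915

Unpivoting turns each (region, wide-column) pair into one long row.
The wide cell at row West, column 2020Q2 holds 915, so the long row (West, 2020Q2) has revenue=915.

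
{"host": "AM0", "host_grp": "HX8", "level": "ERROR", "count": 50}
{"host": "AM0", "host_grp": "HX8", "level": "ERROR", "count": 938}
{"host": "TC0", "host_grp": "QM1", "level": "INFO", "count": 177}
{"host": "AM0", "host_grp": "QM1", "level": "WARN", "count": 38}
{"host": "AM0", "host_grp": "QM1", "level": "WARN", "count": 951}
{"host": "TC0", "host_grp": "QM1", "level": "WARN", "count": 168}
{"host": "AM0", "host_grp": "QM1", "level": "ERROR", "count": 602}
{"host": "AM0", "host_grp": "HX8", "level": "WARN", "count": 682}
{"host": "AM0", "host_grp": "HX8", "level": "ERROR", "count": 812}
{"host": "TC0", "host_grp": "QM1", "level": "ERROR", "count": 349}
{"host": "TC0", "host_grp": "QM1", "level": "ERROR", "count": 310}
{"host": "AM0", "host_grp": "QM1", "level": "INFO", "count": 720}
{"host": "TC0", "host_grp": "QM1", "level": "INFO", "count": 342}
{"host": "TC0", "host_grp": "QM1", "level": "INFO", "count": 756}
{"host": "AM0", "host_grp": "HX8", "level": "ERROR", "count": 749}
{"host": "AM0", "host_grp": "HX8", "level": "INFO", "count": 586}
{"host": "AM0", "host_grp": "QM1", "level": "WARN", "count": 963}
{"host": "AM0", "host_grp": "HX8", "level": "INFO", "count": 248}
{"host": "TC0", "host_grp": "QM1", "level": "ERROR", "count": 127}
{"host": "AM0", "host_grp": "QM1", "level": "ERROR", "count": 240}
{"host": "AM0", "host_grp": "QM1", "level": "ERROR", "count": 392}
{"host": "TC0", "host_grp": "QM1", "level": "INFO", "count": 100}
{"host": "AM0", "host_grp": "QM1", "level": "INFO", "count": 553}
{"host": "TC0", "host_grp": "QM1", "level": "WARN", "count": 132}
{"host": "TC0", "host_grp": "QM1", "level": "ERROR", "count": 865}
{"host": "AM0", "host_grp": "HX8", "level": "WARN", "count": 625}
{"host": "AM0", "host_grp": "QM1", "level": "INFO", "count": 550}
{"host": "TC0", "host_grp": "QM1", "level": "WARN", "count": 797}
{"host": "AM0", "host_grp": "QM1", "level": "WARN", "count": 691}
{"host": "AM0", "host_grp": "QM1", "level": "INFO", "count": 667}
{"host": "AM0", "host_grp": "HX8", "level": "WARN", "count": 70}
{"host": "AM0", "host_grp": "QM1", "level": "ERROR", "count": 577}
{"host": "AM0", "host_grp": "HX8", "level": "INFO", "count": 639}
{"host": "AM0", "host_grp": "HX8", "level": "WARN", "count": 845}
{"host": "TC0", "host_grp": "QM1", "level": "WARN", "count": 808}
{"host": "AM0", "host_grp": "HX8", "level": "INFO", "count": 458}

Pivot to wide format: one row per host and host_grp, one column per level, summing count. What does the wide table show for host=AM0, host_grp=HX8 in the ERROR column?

2549

Rows with host=AM0, host_grp=HX8 and level=ERROR: count values are 50, 938, 812, 749.
50 + 938 + 812 + 749 = 2549.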